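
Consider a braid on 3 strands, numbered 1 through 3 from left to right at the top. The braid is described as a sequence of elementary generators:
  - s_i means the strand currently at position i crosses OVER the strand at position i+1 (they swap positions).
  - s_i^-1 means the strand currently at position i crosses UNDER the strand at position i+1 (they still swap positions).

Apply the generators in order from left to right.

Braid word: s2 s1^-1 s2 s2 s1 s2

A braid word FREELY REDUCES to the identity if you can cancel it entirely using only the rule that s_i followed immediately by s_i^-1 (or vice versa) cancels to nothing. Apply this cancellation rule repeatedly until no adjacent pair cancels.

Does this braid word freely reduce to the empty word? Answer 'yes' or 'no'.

Gen 1 (s2): push. Stack: [s2]
Gen 2 (s1^-1): push. Stack: [s2 s1^-1]
Gen 3 (s2): push. Stack: [s2 s1^-1 s2]
Gen 4 (s2): push. Stack: [s2 s1^-1 s2 s2]
Gen 5 (s1): push. Stack: [s2 s1^-1 s2 s2 s1]
Gen 6 (s2): push. Stack: [s2 s1^-1 s2 s2 s1 s2]
Reduced word: s2 s1^-1 s2 s2 s1 s2

Answer: no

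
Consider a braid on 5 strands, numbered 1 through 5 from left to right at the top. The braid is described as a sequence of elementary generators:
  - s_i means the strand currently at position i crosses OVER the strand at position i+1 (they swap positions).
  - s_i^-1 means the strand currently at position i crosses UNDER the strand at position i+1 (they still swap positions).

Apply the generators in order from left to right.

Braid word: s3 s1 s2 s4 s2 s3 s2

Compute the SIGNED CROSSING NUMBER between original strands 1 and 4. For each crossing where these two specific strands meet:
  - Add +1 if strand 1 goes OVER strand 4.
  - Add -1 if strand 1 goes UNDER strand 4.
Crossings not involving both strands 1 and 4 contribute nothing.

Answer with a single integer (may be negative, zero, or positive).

Answer: 0

Derivation:
Gen 1: crossing 3x4. Both 1&4? no. Sum: 0
Gen 2: crossing 1x2. Both 1&4? no. Sum: 0
Gen 3: 1 over 4. Both 1&4? yes. Contrib: +1. Sum: 1
Gen 4: crossing 3x5. Both 1&4? no. Sum: 1
Gen 5: 4 over 1. Both 1&4? yes. Contrib: -1. Sum: 0
Gen 6: crossing 4x5. Both 1&4? no. Sum: 0
Gen 7: crossing 1x5. Both 1&4? no. Sum: 0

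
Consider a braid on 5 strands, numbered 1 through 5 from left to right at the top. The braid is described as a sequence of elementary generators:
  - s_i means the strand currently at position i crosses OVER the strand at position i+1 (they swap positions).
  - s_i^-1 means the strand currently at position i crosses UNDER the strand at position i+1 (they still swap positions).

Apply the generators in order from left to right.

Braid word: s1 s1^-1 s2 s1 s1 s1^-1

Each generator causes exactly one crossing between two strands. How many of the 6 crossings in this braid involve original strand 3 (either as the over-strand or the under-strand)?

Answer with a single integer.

Answer: 4

Derivation:
Gen 1: crossing 1x2. Involves strand 3? no. Count so far: 0
Gen 2: crossing 2x1. Involves strand 3? no. Count so far: 0
Gen 3: crossing 2x3. Involves strand 3? yes. Count so far: 1
Gen 4: crossing 1x3. Involves strand 3? yes. Count so far: 2
Gen 5: crossing 3x1. Involves strand 3? yes. Count so far: 3
Gen 6: crossing 1x3. Involves strand 3? yes. Count so far: 4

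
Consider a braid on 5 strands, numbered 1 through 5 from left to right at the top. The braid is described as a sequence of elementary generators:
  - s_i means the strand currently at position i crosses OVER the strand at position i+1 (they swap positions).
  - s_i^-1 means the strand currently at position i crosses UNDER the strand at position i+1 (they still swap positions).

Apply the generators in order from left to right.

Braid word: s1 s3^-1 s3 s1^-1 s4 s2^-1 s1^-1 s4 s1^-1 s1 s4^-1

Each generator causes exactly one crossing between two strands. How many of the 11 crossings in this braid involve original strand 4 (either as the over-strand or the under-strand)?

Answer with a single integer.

Answer: 5

Derivation:
Gen 1: crossing 1x2. Involves strand 4? no. Count so far: 0
Gen 2: crossing 3x4. Involves strand 4? yes. Count so far: 1
Gen 3: crossing 4x3. Involves strand 4? yes. Count so far: 2
Gen 4: crossing 2x1. Involves strand 4? no. Count so far: 2
Gen 5: crossing 4x5. Involves strand 4? yes. Count so far: 3
Gen 6: crossing 2x3. Involves strand 4? no. Count so far: 3
Gen 7: crossing 1x3. Involves strand 4? no. Count so far: 3
Gen 8: crossing 5x4. Involves strand 4? yes. Count so far: 4
Gen 9: crossing 3x1. Involves strand 4? no. Count so far: 4
Gen 10: crossing 1x3. Involves strand 4? no. Count so far: 4
Gen 11: crossing 4x5. Involves strand 4? yes. Count so far: 5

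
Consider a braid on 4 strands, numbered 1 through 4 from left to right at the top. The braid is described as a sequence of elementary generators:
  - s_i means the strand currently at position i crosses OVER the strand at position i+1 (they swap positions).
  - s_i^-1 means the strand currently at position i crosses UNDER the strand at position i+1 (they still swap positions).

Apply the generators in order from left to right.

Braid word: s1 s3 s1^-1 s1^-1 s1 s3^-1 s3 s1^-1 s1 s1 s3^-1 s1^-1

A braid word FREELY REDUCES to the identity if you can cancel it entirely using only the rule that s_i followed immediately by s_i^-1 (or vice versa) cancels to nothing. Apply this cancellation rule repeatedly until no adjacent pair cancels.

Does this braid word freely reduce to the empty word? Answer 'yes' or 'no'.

Answer: yes

Derivation:
Gen 1 (s1): push. Stack: [s1]
Gen 2 (s3): push. Stack: [s1 s3]
Gen 3 (s1^-1): push. Stack: [s1 s3 s1^-1]
Gen 4 (s1^-1): push. Stack: [s1 s3 s1^-1 s1^-1]
Gen 5 (s1): cancels prior s1^-1. Stack: [s1 s3 s1^-1]
Gen 6 (s3^-1): push. Stack: [s1 s3 s1^-1 s3^-1]
Gen 7 (s3): cancels prior s3^-1. Stack: [s1 s3 s1^-1]
Gen 8 (s1^-1): push. Stack: [s1 s3 s1^-1 s1^-1]
Gen 9 (s1): cancels prior s1^-1. Stack: [s1 s3 s1^-1]
Gen 10 (s1): cancels prior s1^-1. Stack: [s1 s3]
Gen 11 (s3^-1): cancels prior s3. Stack: [s1]
Gen 12 (s1^-1): cancels prior s1. Stack: []
Reduced word: (empty)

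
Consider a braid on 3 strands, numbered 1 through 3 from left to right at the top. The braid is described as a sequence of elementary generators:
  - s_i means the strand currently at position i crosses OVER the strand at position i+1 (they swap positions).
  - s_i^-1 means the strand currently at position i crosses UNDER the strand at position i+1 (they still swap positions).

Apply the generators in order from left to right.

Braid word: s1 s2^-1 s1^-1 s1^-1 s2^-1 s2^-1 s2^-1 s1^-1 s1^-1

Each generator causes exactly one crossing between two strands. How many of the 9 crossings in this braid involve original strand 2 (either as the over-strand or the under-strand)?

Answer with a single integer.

Answer: 5

Derivation:
Gen 1: crossing 1x2. Involves strand 2? yes. Count so far: 1
Gen 2: crossing 1x3. Involves strand 2? no. Count so far: 1
Gen 3: crossing 2x3. Involves strand 2? yes. Count so far: 2
Gen 4: crossing 3x2. Involves strand 2? yes. Count so far: 3
Gen 5: crossing 3x1. Involves strand 2? no. Count so far: 3
Gen 6: crossing 1x3. Involves strand 2? no. Count so far: 3
Gen 7: crossing 3x1. Involves strand 2? no. Count so far: 3
Gen 8: crossing 2x1. Involves strand 2? yes. Count so far: 4
Gen 9: crossing 1x2. Involves strand 2? yes. Count so far: 5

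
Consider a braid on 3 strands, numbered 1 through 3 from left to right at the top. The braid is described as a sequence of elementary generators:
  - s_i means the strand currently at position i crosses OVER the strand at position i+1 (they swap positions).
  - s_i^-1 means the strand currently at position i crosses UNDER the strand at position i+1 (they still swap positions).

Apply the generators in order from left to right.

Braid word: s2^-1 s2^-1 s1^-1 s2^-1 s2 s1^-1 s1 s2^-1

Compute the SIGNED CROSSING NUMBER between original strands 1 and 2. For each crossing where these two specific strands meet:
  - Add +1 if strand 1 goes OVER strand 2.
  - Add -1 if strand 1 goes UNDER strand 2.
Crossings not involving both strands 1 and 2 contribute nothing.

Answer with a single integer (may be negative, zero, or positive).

Answer: 1

Derivation:
Gen 1: crossing 2x3. Both 1&2? no. Sum: 0
Gen 2: crossing 3x2. Both 1&2? no. Sum: 0
Gen 3: 1 under 2. Both 1&2? yes. Contrib: -1. Sum: -1
Gen 4: crossing 1x3. Both 1&2? no. Sum: -1
Gen 5: crossing 3x1. Both 1&2? no. Sum: -1
Gen 6: 2 under 1. Both 1&2? yes. Contrib: +1. Sum: 0
Gen 7: 1 over 2. Both 1&2? yes. Contrib: +1. Sum: 1
Gen 8: crossing 1x3. Both 1&2? no. Sum: 1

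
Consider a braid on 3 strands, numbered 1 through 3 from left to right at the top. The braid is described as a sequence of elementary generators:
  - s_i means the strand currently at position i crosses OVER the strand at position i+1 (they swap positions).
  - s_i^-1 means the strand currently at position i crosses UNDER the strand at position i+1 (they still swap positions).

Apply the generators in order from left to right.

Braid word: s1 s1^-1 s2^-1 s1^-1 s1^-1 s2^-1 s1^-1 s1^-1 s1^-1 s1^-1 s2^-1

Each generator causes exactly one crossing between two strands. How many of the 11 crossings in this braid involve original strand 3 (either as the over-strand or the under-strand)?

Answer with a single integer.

Answer: 5

Derivation:
Gen 1: crossing 1x2. Involves strand 3? no. Count so far: 0
Gen 2: crossing 2x1. Involves strand 3? no. Count so far: 0
Gen 3: crossing 2x3. Involves strand 3? yes. Count so far: 1
Gen 4: crossing 1x3. Involves strand 3? yes. Count so far: 2
Gen 5: crossing 3x1. Involves strand 3? yes. Count so far: 3
Gen 6: crossing 3x2. Involves strand 3? yes. Count so far: 4
Gen 7: crossing 1x2. Involves strand 3? no. Count so far: 4
Gen 8: crossing 2x1. Involves strand 3? no. Count so far: 4
Gen 9: crossing 1x2. Involves strand 3? no. Count so far: 4
Gen 10: crossing 2x1. Involves strand 3? no. Count so far: 4
Gen 11: crossing 2x3. Involves strand 3? yes. Count so far: 5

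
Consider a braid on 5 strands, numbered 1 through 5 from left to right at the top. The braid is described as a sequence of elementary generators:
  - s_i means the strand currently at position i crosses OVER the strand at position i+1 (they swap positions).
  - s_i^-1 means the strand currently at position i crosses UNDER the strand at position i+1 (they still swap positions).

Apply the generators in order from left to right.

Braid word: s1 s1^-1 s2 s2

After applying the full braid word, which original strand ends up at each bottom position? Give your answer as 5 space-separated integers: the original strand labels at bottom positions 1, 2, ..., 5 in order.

Answer: 1 2 3 4 5

Derivation:
Gen 1 (s1): strand 1 crosses over strand 2. Perm now: [2 1 3 4 5]
Gen 2 (s1^-1): strand 2 crosses under strand 1. Perm now: [1 2 3 4 5]
Gen 3 (s2): strand 2 crosses over strand 3. Perm now: [1 3 2 4 5]
Gen 4 (s2): strand 3 crosses over strand 2. Perm now: [1 2 3 4 5]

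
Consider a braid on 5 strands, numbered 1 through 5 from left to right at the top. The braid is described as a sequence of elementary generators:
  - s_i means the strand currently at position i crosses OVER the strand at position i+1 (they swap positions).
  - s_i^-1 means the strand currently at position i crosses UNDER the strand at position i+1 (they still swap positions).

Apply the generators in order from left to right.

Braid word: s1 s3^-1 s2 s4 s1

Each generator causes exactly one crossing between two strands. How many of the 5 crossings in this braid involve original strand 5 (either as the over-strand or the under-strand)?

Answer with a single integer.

Gen 1: crossing 1x2. Involves strand 5? no. Count so far: 0
Gen 2: crossing 3x4. Involves strand 5? no. Count so far: 0
Gen 3: crossing 1x4. Involves strand 5? no. Count so far: 0
Gen 4: crossing 3x5. Involves strand 5? yes. Count so far: 1
Gen 5: crossing 2x4. Involves strand 5? no. Count so far: 1

Answer: 1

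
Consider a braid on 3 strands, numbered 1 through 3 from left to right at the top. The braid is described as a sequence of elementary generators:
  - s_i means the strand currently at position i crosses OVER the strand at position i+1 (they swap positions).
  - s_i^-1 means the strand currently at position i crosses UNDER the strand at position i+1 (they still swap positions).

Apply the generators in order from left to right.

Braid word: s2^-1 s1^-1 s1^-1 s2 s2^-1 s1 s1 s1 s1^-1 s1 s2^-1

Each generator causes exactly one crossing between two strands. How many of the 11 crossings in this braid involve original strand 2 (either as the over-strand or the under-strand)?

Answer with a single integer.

Gen 1: crossing 2x3. Involves strand 2? yes. Count so far: 1
Gen 2: crossing 1x3. Involves strand 2? no. Count so far: 1
Gen 3: crossing 3x1. Involves strand 2? no. Count so far: 1
Gen 4: crossing 3x2. Involves strand 2? yes. Count so far: 2
Gen 5: crossing 2x3. Involves strand 2? yes. Count so far: 3
Gen 6: crossing 1x3. Involves strand 2? no. Count so far: 3
Gen 7: crossing 3x1. Involves strand 2? no. Count so far: 3
Gen 8: crossing 1x3. Involves strand 2? no. Count so far: 3
Gen 9: crossing 3x1. Involves strand 2? no. Count so far: 3
Gen 10: crossing 1x3. Involves strand 2? no. Count so far: 3
Gen 11: crossing 1x2. Involves strand 2? yes. Count so far: 4

Answer: 4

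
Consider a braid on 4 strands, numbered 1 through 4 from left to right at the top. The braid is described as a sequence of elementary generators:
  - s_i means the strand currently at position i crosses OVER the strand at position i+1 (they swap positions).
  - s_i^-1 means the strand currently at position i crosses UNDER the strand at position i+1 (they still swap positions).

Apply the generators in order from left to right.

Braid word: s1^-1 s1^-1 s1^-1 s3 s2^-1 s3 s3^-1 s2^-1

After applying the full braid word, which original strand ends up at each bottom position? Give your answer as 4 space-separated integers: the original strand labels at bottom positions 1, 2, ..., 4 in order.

Gen 1 (s1^-1): strand 1 crosses under strand 2. Perm now: [2 1 3 4]
Gen 2 (s1^-1): strand 2 crosses under strand 1. Perm now: [1 2 3 4]
Gen 3 (s1^-1): strand 1 crosses under strand 2. Perm now: [2 1 3 4]
Gen 4 (s3): strand 3 crosses over strand 4. Perm now: [2 1 4 3]
Gen 5 (s2^-1): strand 1 crosses under strand 4. Perm now: [2 4 1 3]
Gen 6 (s3): strand 1 crosses over strand 3. Perm now: [2 4 3 1]
Gen 7 (s3^-1): strand 3 crosses under strand 1. Perm now: [2 4 1 3]
Gen 8 (s2^-1): strand 4 crosses under strand 1. Perm now: [2 1 4 3]

Answer: 2 1 4 3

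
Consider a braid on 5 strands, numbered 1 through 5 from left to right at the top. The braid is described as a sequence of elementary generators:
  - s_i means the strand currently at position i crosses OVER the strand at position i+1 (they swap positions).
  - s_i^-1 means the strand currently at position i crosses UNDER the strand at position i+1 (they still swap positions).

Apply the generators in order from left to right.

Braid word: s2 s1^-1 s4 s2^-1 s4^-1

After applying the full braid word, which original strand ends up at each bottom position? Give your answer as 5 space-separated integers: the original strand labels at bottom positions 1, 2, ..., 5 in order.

Gen 1 (s2): strand 2 crosses over strand 3. Perm now: [1 3 2 4 5]
Gen 2 (s1^-1): strand 1 crosses under strand 3. Perm now: [3 1 2 4 5]
Gen 3 (s4): strand 4 crosses over strand 5. Perm now: [3 1 2 5 4]
Gen 4 (s2^-1): strand 1 crosses under strand 2. Perm now: [3 2 1 5 4]
Gen 5 (s4^-1): strand 5 crosses under strand 4. Perm now: [3 2 1 4 5]

Answer: 3 2 1 4 5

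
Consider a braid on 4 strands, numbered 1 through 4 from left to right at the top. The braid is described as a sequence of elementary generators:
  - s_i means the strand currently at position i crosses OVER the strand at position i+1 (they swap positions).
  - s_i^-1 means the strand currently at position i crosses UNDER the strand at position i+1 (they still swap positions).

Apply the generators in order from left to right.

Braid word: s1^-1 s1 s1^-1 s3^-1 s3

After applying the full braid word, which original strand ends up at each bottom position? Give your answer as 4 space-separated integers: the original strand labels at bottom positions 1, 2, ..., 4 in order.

Answer: 2 1 3 4

Derivation:
Gen 1 (s1^-1): strand 1 crosses under strand 2. Perm now: [2 1 3 4]
Gen 2 (s1): strand 2 crosses over strand 1. Perm now: [1 2 3 4]
Gen 3 (s1^-1): strand 1 crosses under strand 2. Perm now: [2 1 3 4]
Gen 4 (s3^-1): strand 3 crosses under strand 4. Perm now: [2 1 4 3]
Gen 5 (s3): strand 4 crosses over strand 3. Perm now: [2 1 3 4]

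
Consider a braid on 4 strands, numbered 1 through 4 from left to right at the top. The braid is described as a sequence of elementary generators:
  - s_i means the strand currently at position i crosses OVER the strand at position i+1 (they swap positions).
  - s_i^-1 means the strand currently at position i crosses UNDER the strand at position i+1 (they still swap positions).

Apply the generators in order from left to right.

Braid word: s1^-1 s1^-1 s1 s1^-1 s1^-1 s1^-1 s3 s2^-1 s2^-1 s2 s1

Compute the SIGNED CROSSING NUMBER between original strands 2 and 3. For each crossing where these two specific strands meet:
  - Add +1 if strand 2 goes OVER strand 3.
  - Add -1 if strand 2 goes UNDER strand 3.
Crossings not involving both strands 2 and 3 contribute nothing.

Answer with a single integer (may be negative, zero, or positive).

Gen 1: crossing 1x2. Both 2&3? no. Sum: 0
Gen 2: crossing 2x1. Both 2&3? no. Sum: 0
Gen 3: crossing 1x2. Both 2&3? no. Sum: 0
Gen 4: crossing 2x1. Both 2&3? no. Sum: 0
Gen 5: crossing 1x2. Both 2&3? no. Sum: 0
Gen 6: crossing 2x1. Both 2&3? no. Sum: 0
Gen 7: crossing 3x4. Both 2&3? no. Sum: 0
Gen 8: crossing 2x4. Both 2&3? no. Sum: 0
Gen 9: crossing 4x2. Both 2&3? no. Sum: 0
Gen 10: crossing 2x4. Both 2&3? no. Sum: 0
Gen 11: crossing 1x4. Both 2&3? no. Sum: 0

Answer: 0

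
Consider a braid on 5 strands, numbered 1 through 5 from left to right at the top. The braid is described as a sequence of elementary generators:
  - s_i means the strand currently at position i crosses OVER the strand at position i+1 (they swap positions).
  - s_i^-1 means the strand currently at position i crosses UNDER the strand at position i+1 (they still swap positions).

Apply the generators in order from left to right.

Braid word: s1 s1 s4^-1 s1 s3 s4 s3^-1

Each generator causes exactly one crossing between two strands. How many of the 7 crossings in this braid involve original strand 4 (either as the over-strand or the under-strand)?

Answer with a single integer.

Answer: 3

Derivation:
Gen 1: crossing 1x2. Involves strand 4? no. Count so far: 0
Gen 2: crossing 2x1. Involves strand 4? no. Count so far: 0
Gen 3: crossing 4x5. Involves strand 4? yes. Count so far: 1
Gen 4: crossing 1x2. Involves strand 4? no. Count so far: 1
Gen 5: crossing 3x5. Involves strand 4? no. Count so far: 1
Gen 6: crossing 3x4. Involves strand 4? yes. Count so far: 2
Gen 7: crossing 5x4. Involves strand 4? yes. Count so far: 3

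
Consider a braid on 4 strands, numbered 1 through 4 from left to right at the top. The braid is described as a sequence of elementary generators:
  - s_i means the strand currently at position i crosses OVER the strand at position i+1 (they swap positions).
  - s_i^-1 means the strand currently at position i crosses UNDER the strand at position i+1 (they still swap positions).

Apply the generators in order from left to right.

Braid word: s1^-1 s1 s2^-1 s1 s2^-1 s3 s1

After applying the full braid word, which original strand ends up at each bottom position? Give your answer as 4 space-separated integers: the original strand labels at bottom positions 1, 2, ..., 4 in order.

Answer: 2 3 4 1

Derivation:
Gen 1 (s1^-1): strand 1 crosses under strand 2. Perm now: [2 1 3 4]
Gen 2 (s1): strand 2 crosses over strand 1. Perm now: [1 2 3 4]
Gen 3 (s2^-1): strand 2 crosses under strand 3. Perm now: [1 3 2 4]
Gen 4 (s1): strand 1 crosses over strand 3. Perm now: [3 1 2 4]
Gen 5 (s2^-1): strand 1 crosses under strand 2. Perm now: [3 2 1 4]
Gen 6 (s3): strand 1 crosses over strand 4. Perm now: [3 2 4 1]
Gen 7 (s1): strand 3 crosses over strand 2. Perm now: [2 3 4 1]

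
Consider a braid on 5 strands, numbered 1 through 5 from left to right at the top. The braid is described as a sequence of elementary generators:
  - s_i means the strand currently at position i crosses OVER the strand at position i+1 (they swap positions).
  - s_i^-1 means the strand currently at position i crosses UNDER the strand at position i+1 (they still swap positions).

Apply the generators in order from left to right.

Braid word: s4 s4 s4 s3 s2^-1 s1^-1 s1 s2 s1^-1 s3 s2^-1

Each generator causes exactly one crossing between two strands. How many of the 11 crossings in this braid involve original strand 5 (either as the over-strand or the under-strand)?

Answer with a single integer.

Gen 1: crossing 4x5. Involves strand 5? yes. Count so far: 1
Gen 2: crossing 5x4. Involves strand 5? yes. Count so far: 2
Gen 3: crossing 4x5. Involves strand 5? yes. Count so far: 3
Gen 4: crossing 3x5. Involves strand 5? yes. Count so far: 4
Gen 5: crossing 2x5. Involves strand 5? yes. Count so far: 5
Gen 6: crossing 1x5. Involves strand 5? yes. Count so far: 6
Gen 7: crossing 5x1. Involves strand 5? yes. Count so far: 7
Gen 8: crossing 5x2. Involves strand 5? yes. Count so far: 8
Gen 9: crossing 1x2. Involves strand 5? no. Count so far: 8
Gen 10: crossing 5x3. Involves strand 5? yes. Count so far: 9
Gen 11: crossing 1x3. Involves strand 5? no. Count so far: 9

Answer: 9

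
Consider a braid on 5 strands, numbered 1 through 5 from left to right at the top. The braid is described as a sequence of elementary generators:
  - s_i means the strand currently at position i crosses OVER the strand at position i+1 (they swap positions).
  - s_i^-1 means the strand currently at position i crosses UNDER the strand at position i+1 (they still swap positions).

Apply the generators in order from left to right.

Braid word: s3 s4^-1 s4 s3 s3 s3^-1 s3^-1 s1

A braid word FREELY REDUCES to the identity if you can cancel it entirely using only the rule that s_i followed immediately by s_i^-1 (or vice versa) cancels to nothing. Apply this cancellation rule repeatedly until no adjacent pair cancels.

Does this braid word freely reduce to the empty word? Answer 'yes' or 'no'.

Gen 1 (s3): push. Stack: [s3]
Gen 2 (s4^-1): push. Stack: [s3 s4^-1]
Gen 3 (s4): cancels prior s4^-1. Stack: [s3]
Gen 4 (s3): push. Stack: [s3 s3]
Gen 5 (s3): push. Stack: [s3 s3 s3]
Gen 6 (s3^-1): cancels prior s3. Stack: [s3 s3]
Gen 7 (s3^-1): cancels prior s3. Stack: [s3]
Gen 8 (s1): push. Stack: [s3 s1]
Reduced word: s3 s1

Answer: no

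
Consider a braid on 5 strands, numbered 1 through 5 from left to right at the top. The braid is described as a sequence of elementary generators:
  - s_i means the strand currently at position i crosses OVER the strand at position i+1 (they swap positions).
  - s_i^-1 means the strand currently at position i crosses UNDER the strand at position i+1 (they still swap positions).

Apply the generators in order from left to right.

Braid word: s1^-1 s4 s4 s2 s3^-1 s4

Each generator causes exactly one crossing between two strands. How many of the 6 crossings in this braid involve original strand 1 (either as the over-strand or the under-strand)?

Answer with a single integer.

Gen 1: crossing 1x2. Involves strand 1? yes. Count so far: 1
Gen 2: crossing 4x5. Involves strand 1? no. Count so far: 1
Gen 3: crossing 5x4. Involves strand 1? no. Count so far: 1
Gen 4: crossing 1x3. Involves strand 1? yes. Count so far: 2
Gen 5: crossing 1x4. Involves strand 1? yes. Count so far: 3
Gen 6: crossing 1x5. Involves strand 1? yes. Count so far: 4

Answer: 4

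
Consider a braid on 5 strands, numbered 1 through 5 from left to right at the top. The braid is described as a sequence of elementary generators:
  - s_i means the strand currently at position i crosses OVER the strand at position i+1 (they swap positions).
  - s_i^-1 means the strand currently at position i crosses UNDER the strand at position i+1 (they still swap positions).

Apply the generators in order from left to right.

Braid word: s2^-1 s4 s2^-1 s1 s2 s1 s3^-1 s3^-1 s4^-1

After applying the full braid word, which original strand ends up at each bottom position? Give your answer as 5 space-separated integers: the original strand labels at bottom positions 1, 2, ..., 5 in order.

Gen 1 (s2^-1): strand 2 crosses under strand 3. Perm now: [1 3 2 4 5]
Gen 2 (s4): strand 4 crosses over strand 5. Perm now: [1 3 2 5 4]
Gen 3 (s2^-1): strand 3 crosses under strand 2. Perm now: [1 2 3 5 4]
Gen 4 (s1): strand 1 crosses over strand 2. Perm now: [2 1 3 5 4]
Gen 5 (s2): strand 1 crosses over strand 3. Perm now: [2 3 1 5 4]
Gen 6 (s1): strand 2 crosses over strand 3. Perm now: [3 2 1 5 4]
Gen 7 (s3^-1): strand 1 crosses under strand 5. Perm now: [3 2 5 1 4]
Gen 8 (s3^-1): strand 5 crosses under strand 1. Perm now: [3 2 1 5 4]
Gen 9 (s4^-1): strand 5 crosses under strand 4. Perm now: [3 2 1 4 5]

Answer: 3 2 1 4 5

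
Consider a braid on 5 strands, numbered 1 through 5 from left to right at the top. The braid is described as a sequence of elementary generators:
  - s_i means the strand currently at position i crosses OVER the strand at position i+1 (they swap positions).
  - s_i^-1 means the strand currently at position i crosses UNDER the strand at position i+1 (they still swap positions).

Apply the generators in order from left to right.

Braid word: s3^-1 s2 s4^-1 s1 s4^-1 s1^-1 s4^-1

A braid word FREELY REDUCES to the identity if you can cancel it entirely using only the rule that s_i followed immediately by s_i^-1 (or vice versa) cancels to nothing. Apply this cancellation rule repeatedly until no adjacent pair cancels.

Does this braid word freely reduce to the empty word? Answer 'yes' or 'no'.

Answer: no

Derivation:
Gen 1 (s3^-1): push. Stack: [s3^-1]
Gen 2 (s2): push. Stack: [s3^-1 s2]
Gen 3 (s4^-1): push. Stack: [s3^-1 s2 s4^-1]
Gen 4 (s1): push. Stack: [s3^-1 s2 s4^-1 s1]
Gen 5 (s4^-1): push. Stack: [s3^-1 s2 s4^-1 s1 s4^-1]
Gen 6 (s1^-1): push. Stack: [s3^-1 s2 s4^-1 s1 s4^-1 s1^-1]
Gen 7 (s4^-1): push. Stack: [s3^-1 s2 s4^-1 s1 s4^-1 s1^-1 s4^-1]
Reduced word: s3^-1 s2 s4^-1 s1 s4^-1 s1^-1 s4^-1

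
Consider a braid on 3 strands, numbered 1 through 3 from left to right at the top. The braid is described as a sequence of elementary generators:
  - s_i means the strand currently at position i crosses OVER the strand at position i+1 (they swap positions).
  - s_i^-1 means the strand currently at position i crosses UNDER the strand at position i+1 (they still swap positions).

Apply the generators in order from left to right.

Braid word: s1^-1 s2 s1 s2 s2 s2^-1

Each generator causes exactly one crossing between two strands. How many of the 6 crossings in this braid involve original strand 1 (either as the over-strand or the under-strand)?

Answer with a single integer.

Gen 1: crossing 1x2. Involves strand 1? yes. Count so far: 1
Gen 2: crossing 1x3. Involves strand 1? yes. Count so far: 2
Gen 3: crossing 2x3. Involves strand 1? no. Count so far: 2
Gen 4: crossing 2x1. Involves strand 1? yes. Count so far: 3
Gen 5: crossing 1x2. Involves strand 1? yes. Count so far: 4
Gen 6: crossing 2x1. Involves strand 1? yes. Count so far: 5

Answer: 5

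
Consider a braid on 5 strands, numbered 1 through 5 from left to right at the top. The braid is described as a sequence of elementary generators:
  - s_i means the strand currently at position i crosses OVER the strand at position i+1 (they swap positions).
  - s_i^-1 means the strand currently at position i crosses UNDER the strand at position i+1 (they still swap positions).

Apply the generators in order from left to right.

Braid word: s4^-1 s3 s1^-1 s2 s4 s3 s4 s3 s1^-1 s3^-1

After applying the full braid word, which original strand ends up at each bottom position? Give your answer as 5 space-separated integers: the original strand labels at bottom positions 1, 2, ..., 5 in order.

Gen 1 (s4^-1): strand 4 crosses under strand 5. Perm now: [1 2 3 5 4]
Gen 2 (s3): strand 3 crosses over strand 5. Perm now: [1 2 5 3 4]
Gen 3 (s1^-1): strand 1 crosses under strand 2. Perm now: [2 1 5 3 4]
Gen 4 (s2): strand 1 crosses over strand 5. Perm now: [2 5 1 3 4]
Gen 5 (s4): strand 3 crosses over strand 4. Perm now: [2 5 1 4 3]
Gen 6 (s3): strand 1 crosses over strand 4. Perm now: [2 5 4 1 3]
Gen 7 (s4): strand 1 crosses over strand 3. Perm now: [2 5 4 3 1]
Gen 8 (s3): strand 4 crosses over strand 3. Perm now: [2 5 3 4 1]
Gen 9 (s1^-1): strand 2 crosses under strand 5. Perm now: [5 2 3 4 1]
Gen 10 (s3^-1): strand 3 crosses under strand 4. Perm now: [5 2 4 3 1]

Answer: 5 2 4 3 1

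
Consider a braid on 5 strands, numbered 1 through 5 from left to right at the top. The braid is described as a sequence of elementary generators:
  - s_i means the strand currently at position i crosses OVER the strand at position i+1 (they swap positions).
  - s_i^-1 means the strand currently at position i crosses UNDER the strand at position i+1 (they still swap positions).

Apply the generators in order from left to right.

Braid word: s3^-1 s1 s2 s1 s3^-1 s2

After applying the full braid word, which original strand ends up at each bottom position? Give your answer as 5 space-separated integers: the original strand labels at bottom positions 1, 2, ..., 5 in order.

Gen 1 (s3^-1): strand 3 crosses under strand 4. Perm now: [1 2 4 3 5]
Gen 2 (s1): strand 1 crosses over strand 2. Perm now: [2 1 4 3 5]
Gen 3 (s2): strand 1 crosses over strand 4. Perm now: [2 4 1 3 5]
Gen 4 (s1): strand 2 crosses over strand 4. Perm now: [4 2 1 3 5]
Gen 5 (s3^-1): strand 1 crosses under strand 3. Perm now: [4 2 3 1 5]
Gen 6 (s2): strand 2 crosses over strand 3. Perm now: [4 3 2 1 5]

Answer: 4 3 2 1 5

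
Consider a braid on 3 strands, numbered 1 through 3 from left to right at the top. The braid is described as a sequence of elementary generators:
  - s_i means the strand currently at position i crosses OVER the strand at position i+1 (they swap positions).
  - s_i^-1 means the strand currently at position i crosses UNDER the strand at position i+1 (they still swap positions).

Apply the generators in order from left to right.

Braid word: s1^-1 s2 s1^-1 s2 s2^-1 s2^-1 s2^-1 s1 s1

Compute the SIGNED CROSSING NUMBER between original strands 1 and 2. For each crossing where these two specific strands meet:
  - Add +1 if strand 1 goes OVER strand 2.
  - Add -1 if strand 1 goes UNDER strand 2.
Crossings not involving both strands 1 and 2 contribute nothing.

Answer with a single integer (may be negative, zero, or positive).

Answer: -3

Derivation:
Gen 1: 1 under 2. Both 1&2? yes. Contrib: -1. Sum: -1
Gen 2: crossing 1x3. Both 1&2? no. Sum: -1
Gen 3: crossing 2x3. Both 1&2? no. Sum: -1
Gen 4: 2 over 1. Both 1&2? yes. Contrib: -1. Sum: -2
Gen 5: 1 under 2. Both 1&2? yes. Contrib: -1. Sum: -3
Gen 6: 2 under 1. Both 1&2? yes. Contrib: +1. Sum: -2
Gen 7: 1 under 2. Both 1&2? yes. Contrib: -1. Sum: -3
Gen 8: crossing 3x2. Both 1&2? no. Sum: -3
Gen 9: crossing 2x3. Both 1&2? no. Sum: -3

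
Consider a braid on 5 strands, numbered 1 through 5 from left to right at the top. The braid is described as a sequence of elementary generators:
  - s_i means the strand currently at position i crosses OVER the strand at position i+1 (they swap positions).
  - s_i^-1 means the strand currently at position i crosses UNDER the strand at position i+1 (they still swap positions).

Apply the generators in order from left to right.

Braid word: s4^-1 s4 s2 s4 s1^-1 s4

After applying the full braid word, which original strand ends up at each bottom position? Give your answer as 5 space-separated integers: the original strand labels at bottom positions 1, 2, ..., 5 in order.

Answer: 3 1 2 4 5

Derivation:
Gen 1 (s4^-1): strand 4 crosses under strand 5. Perm now: [1 2 3 5 4]
Gen 2 (s4): strand 5 crosses over strand 4. Perm now: [1 2 3 4 5]
Gen 3 (s2): strand 2 crosses over strand 3. Perm now: [1 3 2 4 5]
Gen 4 (s4): strand 4 crosses over strand 5. Perm now: [1 3 2 5 4]
Gen 5 (s1^-1): strand 1 crosses under strand 3. Perm now: [3 1 2 5 4]
Gen 6 (s4): strand 5 crosses over strand 4. Perm now: [3 1 2 4 5]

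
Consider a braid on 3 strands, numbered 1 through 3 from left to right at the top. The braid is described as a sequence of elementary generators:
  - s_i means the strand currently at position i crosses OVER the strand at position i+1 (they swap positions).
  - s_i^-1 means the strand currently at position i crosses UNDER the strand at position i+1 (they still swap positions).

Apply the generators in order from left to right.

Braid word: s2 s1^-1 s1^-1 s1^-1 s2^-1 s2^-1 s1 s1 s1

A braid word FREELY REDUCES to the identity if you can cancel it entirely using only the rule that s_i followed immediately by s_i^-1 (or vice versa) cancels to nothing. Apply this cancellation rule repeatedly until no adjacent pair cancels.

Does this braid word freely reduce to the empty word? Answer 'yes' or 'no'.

Answer: no

Derivation:
Gen 1 (s2): push. Stack: [s2]
Gen 2 (s1^-1): push. Stack: [s2 s1^-1]
Gen 3 (s1^-1): push. Stack: [s2 s1^-1 s1^-1]
Gen 4 (s1^-1): push. Stack: [s2 s1^-1 s1^-1 s1^-1]
Gen 5 (s2^-1): push. Stack: [s2 s1^-1 s1^-1 s1^-1 s2^-1]
Gen 6 (s2^-1): push. Stack: [s2 s1^-1 s1^-1 s1^-1 s2^-1 s2^-1]
Gen 7 (s1): push. Stack: [s2 s1^-1 s1^-1 s1^-1 s2^-1 s2^-1 s1]
Gen 8 (s1): push. Stack: [s2 s1^-1 s1^-1 s1^-1 s2^-1 s2^-1 s1 s1]
Gen 9 (s1): push. Stack: [s2 s1^-1 s1^-1 s1^-1 s2^-1 s2^-1 s1 s1 s1]
Reduced word: s2 s1^-1 s1^-1 s1^-1 s2^-1 s2^-1 s1 s1 s1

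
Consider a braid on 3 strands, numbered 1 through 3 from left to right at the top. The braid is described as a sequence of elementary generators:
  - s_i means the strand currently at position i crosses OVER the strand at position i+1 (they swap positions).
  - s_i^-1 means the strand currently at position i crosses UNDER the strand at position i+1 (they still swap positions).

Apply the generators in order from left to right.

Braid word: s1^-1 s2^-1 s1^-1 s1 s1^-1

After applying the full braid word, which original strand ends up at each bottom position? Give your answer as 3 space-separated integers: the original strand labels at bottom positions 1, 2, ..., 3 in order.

Gen 1 (s1^-1): strand 1 crosses under strand 2. Perm now: [2 1 3]
Gen 2 (s2^-1): strand 1 crosses under strand 3. Perm now: [2 3 1]
Gen 3 (s1^-1): strand 2 crosses under strand 3. Perm now: [3 2 1]
Gen 4 (s1): strand 3 crosses over strand 2. Perm now: [2 3 1]
Gen 5 (s1^-1): strand 2 crosses under strand 3. Perm now: [3 2 1]

Answer: 3 2 1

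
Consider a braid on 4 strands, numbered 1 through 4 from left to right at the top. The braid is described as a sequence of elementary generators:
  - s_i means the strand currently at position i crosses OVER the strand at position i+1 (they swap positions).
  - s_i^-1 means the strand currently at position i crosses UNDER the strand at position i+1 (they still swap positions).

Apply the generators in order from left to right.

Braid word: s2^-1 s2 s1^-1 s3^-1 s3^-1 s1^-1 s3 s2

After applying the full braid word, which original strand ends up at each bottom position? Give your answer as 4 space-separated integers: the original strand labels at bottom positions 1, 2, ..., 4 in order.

Gen 1 (s2^-1): strand 2 crosses under strand 3. Perm now: [1 3 2 4]
Gen 2 (s2): strand 3 crosses over strand 2. Perm now: [1 2 3 4]
Gen 3 (s1^-1): strand 1 crosses under strand 2. Perm now: [2 1 3 4]
Gen 4 (s3^-1): strand 3 crosses under strand 4. Perm now: [2 1 4 3]
Gen 5 (s3^-1): strand 4 crosses under strand 3. Perm now: [2 1 3 4]
Gen 6 (s1^-1): strand 2 crosses under strand 1. Perm now: [1 2 3 4]
Gen 7 (s3): strand 3 crosses over strand 4. Perm now: [1 2 4 3]
Gen 8 (s2): strand 2 crosses over strand 4. Perm now: [1 4 2 3]

Answer: 1 4 2 3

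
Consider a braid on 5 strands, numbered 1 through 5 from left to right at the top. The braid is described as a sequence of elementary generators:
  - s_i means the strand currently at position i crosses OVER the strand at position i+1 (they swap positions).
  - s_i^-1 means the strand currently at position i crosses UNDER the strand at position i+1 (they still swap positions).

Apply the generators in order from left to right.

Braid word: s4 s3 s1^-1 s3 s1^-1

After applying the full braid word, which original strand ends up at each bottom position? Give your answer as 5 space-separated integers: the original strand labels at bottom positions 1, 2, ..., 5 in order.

Gen 1 (s4): strand 4 crosses over strand 5. Perm now: [1 2 3 5 4]
Gen 2 (s3): strand 3 crosses over strand 5. Perm now: [1 2 5 3 4]
Gen 3 (s1^-1): strand 1 crosses under strand 2. Perm now: [2 1 5 3 4]
Gen 4 (s3): strand 5 crosses over strand 3. Perm now: [2 1 3 5 4]
Gen 5 (s1^-1): strand 2 crosses under strand 1. Perm now: [1 2 3 5 4]

Answer: 1 2 3 5 4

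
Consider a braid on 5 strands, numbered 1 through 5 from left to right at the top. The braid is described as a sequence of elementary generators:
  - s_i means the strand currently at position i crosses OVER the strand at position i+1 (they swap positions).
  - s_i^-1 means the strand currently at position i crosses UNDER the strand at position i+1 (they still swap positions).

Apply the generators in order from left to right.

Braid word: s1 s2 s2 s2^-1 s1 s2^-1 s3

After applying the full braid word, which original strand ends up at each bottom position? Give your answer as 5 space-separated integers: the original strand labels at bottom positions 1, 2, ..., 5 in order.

Answer: 3 1 4 2 5

Derivation:
Gen 1 (s1): strand 1 crosses over strand 2. Perm now: [2 1 3 4 5]
Gen 2 (s2): strand 1 crosses over strand 3. Perm now: [2 3 1 4 5]
Gen 3 (s2): strand 3 crosses over strand 1. Perm now: [2 1 3 4 5]
Gen 4 (s2^-1): strand 1 crosses under strand 3. Perm now: [2 3 1 4 5]
Gen 5 (s1): strand 2 crosses over strand 3. Perm now: [3 2 1 4 5]
Gen 6 (s2^-1): strand 2 crosses under strand 1. Perm now: [3 1 2 4 5]
Gen 7 (s3): strand 2 crosses over strand 4. Perm now: [3 1 4 2 5]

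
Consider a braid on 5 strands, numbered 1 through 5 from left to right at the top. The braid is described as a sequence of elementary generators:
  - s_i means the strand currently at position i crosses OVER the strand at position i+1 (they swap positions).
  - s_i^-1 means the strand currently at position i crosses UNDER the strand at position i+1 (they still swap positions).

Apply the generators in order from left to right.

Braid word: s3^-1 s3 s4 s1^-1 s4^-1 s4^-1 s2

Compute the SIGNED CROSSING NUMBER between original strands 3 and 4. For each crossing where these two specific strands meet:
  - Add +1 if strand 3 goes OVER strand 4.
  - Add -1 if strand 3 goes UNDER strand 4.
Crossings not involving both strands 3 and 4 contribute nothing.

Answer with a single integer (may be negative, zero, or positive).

Gen 1: 3 under 4. Both 3&4? yes. Contrib: -1. Sum: -1
Gen 2: 4 over 3. Both 3&4? yes. Contrib: -1. Sum: -2
Gen 3: crossing 4x5. Both 3&4? no. Sum: -2
Gen 4: crossing 1x2. Both 3&4? no. Sum: -2
Gen 5: crossing 5x4. Both 3&4? no. Sum: -2
Gen 6: crossing 4x5. Both 3&4? no. Sum: -2
Gen 7: crossing 1x3. Both 3&4? no. Sum: -2

Answer: -2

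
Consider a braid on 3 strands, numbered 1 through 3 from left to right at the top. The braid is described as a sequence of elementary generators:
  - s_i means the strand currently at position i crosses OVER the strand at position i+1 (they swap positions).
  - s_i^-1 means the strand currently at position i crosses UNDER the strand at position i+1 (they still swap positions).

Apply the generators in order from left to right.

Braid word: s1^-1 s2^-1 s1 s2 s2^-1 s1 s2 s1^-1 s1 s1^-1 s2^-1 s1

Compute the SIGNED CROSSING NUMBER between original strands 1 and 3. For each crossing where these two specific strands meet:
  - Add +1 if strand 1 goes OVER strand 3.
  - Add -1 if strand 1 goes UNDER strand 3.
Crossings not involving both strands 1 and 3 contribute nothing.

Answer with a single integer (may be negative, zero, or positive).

Gen 1: crossing 1x2. Both 1&3? no. Sum: 0
Gen 2: 1 under 3. Both 1&3? yes. Contrib: -1. Sum: -1
Gen 3: crossing 2x3. Both 1&3? no. Sum: -1
Gen 4: crossing 2x1. Both 1&3? no. Sum: -1
Gen 5: crossing 1x2. Both 1&3? no. Sum: -1
Gen 6: crossing 3x2. Both 1&3? no. Sum: -1
Gen 7: 3 over 1. Both 1&3? yes. Contrib: -1. Sum: -2
Gen 8: crossing 2x1. Both 1&3? no. Sum: -2
Gen 9: crossing 1x2. Both 1&3? no. Sum: -2
Gen 10: crossing 2x1. Both 1&3? no. Sum: -2
Gen 11: crossing 2x3. Both 1&3? no. Sum: -2
Gen 12: 1 over 3. Both 1&3? yes. Contrib: +1. Sum: -1

Answer: -1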